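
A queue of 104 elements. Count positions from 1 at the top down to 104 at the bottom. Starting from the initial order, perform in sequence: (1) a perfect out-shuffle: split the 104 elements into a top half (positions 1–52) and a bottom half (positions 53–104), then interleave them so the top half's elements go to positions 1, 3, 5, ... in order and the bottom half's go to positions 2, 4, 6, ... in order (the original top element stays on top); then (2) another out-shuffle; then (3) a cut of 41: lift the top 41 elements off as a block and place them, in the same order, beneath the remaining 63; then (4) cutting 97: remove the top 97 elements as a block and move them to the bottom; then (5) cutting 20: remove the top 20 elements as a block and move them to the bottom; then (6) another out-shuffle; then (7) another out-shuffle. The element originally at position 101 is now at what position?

Track the element from position 101 forward through each operation:
  after op 1 (out-shuffle): 101 → 98
  after op 2 (out-shuffle): 98 → 92
  after op 3 (cut 41): 92 → 51
  after op 4 (cut 97): 51 → 58
  after op 5 (cut 20): 58 → 38
  after op 6 (out-shuffle): 38 → 75
  after op 7 (out-shuffle): 75 → 46

46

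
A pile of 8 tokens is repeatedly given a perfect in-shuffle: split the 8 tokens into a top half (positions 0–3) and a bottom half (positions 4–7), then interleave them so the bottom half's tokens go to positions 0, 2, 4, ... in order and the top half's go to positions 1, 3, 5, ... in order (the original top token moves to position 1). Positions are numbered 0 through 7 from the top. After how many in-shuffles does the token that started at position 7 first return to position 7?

6

Follow position 7 under repeated in-shuffles:
7 → 6 → 4 → 0 → 1 → 3 → 7
It first returns after 6 in-shuffles.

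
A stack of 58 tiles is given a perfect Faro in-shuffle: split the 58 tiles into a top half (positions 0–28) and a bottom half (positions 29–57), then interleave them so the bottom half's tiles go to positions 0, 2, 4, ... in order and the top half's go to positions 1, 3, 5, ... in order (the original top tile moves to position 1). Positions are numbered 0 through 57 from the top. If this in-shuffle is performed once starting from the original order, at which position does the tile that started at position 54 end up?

Track the tile's position through each in-shuffle:
54 → 50

50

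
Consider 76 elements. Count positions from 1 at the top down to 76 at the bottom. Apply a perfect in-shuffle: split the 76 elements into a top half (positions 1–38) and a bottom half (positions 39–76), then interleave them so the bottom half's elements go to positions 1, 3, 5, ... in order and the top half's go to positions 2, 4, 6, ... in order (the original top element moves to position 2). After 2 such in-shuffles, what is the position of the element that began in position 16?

Track the element's position through each in-shuffle:
16 → 32 → 64

64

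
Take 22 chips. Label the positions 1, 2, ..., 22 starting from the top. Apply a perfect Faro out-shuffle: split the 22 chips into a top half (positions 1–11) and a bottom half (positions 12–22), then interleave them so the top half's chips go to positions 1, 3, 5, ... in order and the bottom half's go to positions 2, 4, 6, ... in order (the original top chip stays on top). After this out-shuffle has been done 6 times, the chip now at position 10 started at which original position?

10

Work backwards from position 10, undoing one out-shuffle at a time:
10 ← 16 ← 19 ← 10 ← 16 ← 19 ← 10
So the chip now at position 10 started at position 10.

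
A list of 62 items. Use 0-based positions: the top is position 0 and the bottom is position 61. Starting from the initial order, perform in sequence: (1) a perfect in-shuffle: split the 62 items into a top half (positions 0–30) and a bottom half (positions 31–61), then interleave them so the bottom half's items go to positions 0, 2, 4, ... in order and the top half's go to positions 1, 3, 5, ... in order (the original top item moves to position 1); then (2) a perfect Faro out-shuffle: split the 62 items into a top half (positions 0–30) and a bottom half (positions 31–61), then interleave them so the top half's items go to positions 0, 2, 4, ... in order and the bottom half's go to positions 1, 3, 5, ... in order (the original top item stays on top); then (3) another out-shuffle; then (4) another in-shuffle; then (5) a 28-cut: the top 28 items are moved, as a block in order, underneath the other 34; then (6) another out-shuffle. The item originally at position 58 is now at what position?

Track the item from position 58 forward through each operation:
  after op 1 (in-shuffle): 58 → 54
  after op 2 (out-shuffle): 54 → 47
  after op 3 (out-shuffle): 47 → 33
  after op 4 (in-shuffle): 33 → 4
  after op 5 (cut 28): 4 → 38
  after op 6 (out-shuffle): 38 → 15

15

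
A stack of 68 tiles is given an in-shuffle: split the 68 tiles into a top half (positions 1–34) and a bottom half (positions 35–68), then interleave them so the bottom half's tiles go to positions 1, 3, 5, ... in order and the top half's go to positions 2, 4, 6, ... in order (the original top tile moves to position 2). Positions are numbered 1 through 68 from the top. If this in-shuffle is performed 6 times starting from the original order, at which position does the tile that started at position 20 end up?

Track the tile's position through each in-shuffle:
20 → 40 → 11 → 22 → 44 → 19 → 38

38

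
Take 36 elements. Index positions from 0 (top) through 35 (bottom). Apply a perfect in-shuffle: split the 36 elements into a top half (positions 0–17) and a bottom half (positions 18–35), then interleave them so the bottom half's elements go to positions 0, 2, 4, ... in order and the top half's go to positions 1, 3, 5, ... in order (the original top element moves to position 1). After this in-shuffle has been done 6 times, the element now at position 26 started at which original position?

Work backwards from position 26, undoing one in-shuffle at a time:
26 ← 31 ← 15 ← 7 ← 3 ← 1 ← 0
So the element now at position 26 started at position 0.

0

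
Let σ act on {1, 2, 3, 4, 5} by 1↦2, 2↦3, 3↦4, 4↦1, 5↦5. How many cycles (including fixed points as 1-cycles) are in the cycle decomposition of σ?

Cycle decomposition: (1 2 3 4) (5).
2 cycles.

2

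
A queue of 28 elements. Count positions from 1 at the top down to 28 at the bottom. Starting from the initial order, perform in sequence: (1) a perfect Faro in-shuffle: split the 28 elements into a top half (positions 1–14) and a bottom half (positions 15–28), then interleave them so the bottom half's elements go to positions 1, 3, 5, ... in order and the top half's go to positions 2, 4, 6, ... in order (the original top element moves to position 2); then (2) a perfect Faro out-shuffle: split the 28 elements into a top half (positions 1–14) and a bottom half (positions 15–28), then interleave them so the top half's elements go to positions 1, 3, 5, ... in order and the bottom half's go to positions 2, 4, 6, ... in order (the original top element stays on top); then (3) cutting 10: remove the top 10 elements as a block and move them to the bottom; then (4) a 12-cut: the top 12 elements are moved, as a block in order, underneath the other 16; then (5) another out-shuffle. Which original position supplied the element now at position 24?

Undo the operations in reverse order, starting from position 24:
  undo op 5 (out-shuffle, from bottom half): 24 ← 26
  undo op 4 (cut 12): 26 ← 10
  undo op 3 (cut 10): 10 ← 20
  undo op 2 (out-shuffle, from bottom half): 20 ← 24
  undo op 1 (in-shuffle, from top half): 24 ← 12
So the element at position 24 came from original position 12.

12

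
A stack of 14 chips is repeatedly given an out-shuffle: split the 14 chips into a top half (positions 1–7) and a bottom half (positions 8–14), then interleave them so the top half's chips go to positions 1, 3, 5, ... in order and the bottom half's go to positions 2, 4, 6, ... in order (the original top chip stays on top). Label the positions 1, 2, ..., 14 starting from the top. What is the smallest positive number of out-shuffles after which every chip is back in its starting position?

12

The out-shuffle permutes the 14 positions with cycle lengths [1, 1, 12].
Every chip is home exactly when every cycle has completed a whole number of laps, i.e. after lcm(1, 12) = 12 out-shuffles.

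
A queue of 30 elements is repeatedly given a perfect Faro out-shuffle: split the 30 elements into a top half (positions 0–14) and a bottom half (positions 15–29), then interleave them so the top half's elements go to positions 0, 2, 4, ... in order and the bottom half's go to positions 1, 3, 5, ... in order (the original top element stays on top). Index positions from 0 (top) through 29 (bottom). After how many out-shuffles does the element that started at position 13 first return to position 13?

Follow position 13 under repeated out-shuffles:
13 → 26 → 23 → 17 → 5 → 10 → 20 → 11 → ... → 13 (length 28)
It first returns after 28 out-shuffles.

28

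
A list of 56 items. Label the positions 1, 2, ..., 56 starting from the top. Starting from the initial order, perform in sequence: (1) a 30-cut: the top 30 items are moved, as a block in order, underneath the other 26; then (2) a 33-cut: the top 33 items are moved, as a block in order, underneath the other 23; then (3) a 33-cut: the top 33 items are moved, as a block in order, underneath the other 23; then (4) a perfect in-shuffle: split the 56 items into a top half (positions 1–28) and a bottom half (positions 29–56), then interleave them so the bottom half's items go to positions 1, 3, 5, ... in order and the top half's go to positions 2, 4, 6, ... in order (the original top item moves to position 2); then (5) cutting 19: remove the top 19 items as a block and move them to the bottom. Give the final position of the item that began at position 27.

10

Track the item from position 27 forward through each operation:
  after op 1 (cut 30): 27 → 53
  after op 2 (cut 33): 53 → 20
  after op 3 (cut 33): 20 → 43
  after op 4 (in-shuffle): 43 → 29
  after op 5 (cut 19): 29 → 10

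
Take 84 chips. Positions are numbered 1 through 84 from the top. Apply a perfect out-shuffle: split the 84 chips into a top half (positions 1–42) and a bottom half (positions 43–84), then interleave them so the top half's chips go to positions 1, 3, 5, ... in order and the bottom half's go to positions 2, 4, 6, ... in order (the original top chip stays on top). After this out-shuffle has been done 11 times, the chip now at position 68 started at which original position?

60

Work backwards from position 68, undoing one out-shuffle at a time:
68 ← 76 ← 80 ← 82 ← 83 ← 42 ← 63 ← 32 ← 58 ← 71 ← 36 ← 60
So the chip now at position 68 started at position 60.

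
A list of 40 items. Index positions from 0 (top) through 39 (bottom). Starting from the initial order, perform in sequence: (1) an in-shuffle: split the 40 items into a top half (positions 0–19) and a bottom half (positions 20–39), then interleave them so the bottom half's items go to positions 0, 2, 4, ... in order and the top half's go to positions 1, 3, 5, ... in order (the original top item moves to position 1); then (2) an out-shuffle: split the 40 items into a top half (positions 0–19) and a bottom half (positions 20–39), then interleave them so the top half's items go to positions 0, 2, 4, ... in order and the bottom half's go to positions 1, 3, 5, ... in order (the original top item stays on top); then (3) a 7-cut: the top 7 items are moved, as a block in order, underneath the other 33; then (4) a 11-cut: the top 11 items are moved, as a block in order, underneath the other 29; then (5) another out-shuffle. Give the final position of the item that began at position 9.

Track the item from position 9 forward through each operation:
  after op 1 (in-shuffle): 9 → 19
  after op 2 (out-shuffle): 19 → 38
  after op 3 (cut 7): 38 → 31
  after op 4 (cut 11): 31 → 20
  after op 5 (out-shuffle): 20 → 1

1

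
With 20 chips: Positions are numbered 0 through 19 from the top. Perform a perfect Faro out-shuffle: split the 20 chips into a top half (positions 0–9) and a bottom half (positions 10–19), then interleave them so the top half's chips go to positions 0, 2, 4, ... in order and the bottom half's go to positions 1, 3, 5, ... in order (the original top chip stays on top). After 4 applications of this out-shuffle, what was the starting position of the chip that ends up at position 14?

8

Work backwards from position 14, undoing one out-shuffle at a time:
14 ← 7 ← 13 ← 16 ← 8
So the chip now at position 14 started at position 8.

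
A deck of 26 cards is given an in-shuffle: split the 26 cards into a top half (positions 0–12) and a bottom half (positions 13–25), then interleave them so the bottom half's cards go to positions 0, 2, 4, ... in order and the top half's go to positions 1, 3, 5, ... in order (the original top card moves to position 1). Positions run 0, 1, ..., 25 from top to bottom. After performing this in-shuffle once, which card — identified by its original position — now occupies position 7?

3

Work backwards from position 7, undoing one in-shuffle at a time:
7 ← 3
So the card now at position 7 started at position 3.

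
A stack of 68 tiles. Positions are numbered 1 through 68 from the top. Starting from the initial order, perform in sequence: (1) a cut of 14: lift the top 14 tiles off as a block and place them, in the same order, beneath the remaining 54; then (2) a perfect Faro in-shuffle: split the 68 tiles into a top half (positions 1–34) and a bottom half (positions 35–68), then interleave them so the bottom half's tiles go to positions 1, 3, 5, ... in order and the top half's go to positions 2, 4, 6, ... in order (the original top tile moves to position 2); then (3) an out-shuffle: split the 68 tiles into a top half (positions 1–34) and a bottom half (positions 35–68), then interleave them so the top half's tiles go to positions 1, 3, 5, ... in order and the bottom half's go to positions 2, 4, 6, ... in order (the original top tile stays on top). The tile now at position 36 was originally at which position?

40

Undo the operations in reverse order, starting from position 36:
  undo op 3 (out-shuffle, from bottom half): 36 ← 52
  undo op 2 (in-shuffle, from top half): 52 ← 26
  undo op 1 (cut 14): 26 ← 40
So the tile at position 36 came from original position 40.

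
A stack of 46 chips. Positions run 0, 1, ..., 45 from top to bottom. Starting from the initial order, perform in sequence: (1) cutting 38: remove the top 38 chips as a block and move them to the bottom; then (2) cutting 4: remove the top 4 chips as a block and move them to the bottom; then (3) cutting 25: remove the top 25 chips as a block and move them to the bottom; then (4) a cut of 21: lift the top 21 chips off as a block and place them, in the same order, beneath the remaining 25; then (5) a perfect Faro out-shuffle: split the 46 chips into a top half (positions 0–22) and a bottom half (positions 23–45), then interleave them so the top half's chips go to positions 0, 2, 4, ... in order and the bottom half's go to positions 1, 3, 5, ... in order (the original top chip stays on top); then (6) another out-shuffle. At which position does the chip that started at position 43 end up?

4

Track the chip from position 43 forward through each operation:
  after op 1 (cut 38): 43 → 5
  after op 2 (cut 4): 5 → 1
  after op 3 (cut 25): 1 → 22
  after op 4 (cut 21): 22 → 1
  after op 5 (out-shuffle): 1 → 2
  after op 6 (out-shuffle): 2 → 4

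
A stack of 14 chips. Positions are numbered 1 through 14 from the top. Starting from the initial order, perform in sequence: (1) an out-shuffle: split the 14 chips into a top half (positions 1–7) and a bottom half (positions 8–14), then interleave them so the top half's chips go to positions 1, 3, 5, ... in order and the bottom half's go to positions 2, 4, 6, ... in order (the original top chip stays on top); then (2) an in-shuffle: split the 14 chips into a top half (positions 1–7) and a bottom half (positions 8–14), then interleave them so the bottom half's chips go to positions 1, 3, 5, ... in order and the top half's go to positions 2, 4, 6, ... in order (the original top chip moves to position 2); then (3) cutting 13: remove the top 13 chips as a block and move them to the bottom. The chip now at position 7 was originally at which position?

2

Undo the operations in reverse order, starting from position 7:
  undo op 3 (cut 13): 7 ← 6
  undo op 2 (in-shuffle, from top half): 6 ← 3
  undo op 1 (out-shuffle, from top half): 3 ← 2
So the chip at position 7 came from original position 2.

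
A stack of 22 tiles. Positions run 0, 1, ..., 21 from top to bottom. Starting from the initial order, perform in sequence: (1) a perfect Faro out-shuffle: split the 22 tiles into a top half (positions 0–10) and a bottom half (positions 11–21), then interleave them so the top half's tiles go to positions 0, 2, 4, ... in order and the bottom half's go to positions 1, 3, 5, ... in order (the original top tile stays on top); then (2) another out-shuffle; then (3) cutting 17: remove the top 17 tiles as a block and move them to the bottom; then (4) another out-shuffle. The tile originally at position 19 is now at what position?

Track the tile from position 19 forward through each operation:
  after op 1 (out-shuffle): 19 → 17
  after op 2 (out-shuffle): 17 → 13
  after op 3 (cut 17): 13 → 18
  after op 4 (out-shuffle): 18 → 15

15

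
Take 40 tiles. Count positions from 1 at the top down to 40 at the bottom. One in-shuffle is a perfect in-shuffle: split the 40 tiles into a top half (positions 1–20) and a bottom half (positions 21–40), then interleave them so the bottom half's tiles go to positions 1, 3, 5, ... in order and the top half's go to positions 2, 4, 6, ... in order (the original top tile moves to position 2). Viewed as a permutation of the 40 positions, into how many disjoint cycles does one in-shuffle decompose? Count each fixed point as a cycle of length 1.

2

Trace each unvisited position around until it returns:
(1 2 4 8 16 32 ... len 20) (3 6 12 24 7 14 ... len 20)
2 cycles in total.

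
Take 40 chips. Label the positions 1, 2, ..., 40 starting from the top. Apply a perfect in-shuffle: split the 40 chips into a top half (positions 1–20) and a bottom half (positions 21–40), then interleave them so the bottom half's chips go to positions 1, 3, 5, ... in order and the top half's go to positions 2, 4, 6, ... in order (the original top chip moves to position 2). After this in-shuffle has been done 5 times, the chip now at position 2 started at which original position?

18

Work backwards from position 2, undoing one in-shuffle at a time:
2 ← 1 ← 21 ← 31 ← 36 ← 18
So the chip now at position 2 started at position 18.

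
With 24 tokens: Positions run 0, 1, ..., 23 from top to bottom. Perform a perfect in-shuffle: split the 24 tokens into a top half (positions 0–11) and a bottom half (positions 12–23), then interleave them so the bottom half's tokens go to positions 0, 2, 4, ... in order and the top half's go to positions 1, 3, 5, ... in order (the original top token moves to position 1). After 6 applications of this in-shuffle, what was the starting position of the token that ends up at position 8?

5

Work backwards from position 8, undoing one in-shuffle at a time:
8 ← 16 ← 20 ← 22 ← 23 ← 11 ← 5
So the token now at position 8 started at position 5.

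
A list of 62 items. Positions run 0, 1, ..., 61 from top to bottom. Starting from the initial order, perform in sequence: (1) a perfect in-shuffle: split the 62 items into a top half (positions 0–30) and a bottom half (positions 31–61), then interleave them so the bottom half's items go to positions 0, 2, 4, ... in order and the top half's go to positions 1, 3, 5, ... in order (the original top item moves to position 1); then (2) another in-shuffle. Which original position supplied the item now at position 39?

Undo the operations in reverse order, starting from position 39:
  undo op 2 (in-shuffle, from top half): 39 ← 19
  undo op 1 (in-shuffle, from top half): 19 ← 9
So the item at position 39 came from original position 9.

9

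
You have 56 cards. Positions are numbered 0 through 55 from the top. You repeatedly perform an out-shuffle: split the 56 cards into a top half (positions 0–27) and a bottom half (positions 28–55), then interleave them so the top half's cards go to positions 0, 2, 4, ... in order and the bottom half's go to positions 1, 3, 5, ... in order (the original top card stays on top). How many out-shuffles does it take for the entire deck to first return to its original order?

The out-shuffle permutes the 56 positions with cycle lengths [1, 1, 4, 10, 20, 20].
Every card is home exactly when every cycle has completed a whole number of laps, i.e. after lcm(1, 4, 10, 20) = 20 out-shuffles.

20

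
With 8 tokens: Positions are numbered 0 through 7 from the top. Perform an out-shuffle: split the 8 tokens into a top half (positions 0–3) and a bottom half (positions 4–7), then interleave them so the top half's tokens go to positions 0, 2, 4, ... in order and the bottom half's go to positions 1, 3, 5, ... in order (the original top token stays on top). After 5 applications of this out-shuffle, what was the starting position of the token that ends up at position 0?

0

Work backwards from position 0, undoing one out-shuffle at a time:
0 ← 0 ← 0 ← 0 ← 0 ← 0
So the token now at position 0 started at position 0.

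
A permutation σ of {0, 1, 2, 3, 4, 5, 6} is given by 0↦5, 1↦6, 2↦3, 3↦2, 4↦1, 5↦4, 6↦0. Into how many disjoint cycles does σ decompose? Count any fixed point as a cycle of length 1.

Cycle decomposition: (0 5 4 1 6) (2 3).
2 cycles.

2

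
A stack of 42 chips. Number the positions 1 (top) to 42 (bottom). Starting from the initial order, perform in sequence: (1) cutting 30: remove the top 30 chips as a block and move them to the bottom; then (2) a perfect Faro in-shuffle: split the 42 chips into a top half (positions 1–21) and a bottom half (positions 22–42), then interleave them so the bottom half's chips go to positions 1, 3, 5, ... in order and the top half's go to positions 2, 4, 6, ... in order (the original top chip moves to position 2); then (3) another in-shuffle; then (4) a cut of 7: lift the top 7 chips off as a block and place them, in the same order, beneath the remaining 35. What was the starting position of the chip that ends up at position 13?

35

Undo the operations in reverse order, starting from position 13:
  undo op 4 (cut 7): 13 ← 20
  undo op 3 (in-shuffle, from top half): 20 ← 10
  undo op 2 (in-shuffle, from top half): 10 ← 5
  undo op 1 (cut 30): 5 ← 35
So the chip at position 13 came from original position 35.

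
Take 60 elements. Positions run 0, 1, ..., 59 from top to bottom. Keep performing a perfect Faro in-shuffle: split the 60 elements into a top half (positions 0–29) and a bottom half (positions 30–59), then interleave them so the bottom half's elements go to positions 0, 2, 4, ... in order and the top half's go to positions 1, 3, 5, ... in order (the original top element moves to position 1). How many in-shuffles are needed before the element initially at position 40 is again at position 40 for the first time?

60

Follow position 40 under repeated in-shuffles:
40 → 20 → 41 → 22 → 45 → 30 → 0 → 1 → ... → 40 (length 60)
It first returns after 60 in-shuffles.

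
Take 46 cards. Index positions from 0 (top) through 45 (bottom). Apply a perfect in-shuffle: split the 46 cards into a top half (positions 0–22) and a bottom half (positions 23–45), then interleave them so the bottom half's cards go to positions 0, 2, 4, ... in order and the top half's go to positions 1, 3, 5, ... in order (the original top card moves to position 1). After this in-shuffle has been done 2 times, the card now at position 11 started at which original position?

Work backwards from position 11, undoing one in-shuffle at a time:
11 ← 5 ← 2
So the card now at position 11 started at position 2.

2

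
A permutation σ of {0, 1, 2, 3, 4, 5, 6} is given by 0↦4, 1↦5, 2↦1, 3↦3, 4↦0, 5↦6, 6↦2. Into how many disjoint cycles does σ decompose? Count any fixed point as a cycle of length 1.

3

Cycle decomposition: (0 4) (1 5 6 2) (3).
3 cycles.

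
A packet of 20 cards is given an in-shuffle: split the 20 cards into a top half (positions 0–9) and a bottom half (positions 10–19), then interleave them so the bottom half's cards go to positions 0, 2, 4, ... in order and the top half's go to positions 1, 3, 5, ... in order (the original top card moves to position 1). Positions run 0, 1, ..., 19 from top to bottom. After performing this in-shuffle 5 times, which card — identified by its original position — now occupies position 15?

10

Work backwards from position 15, undoing one in-shuffle at a time:
15 ← 7 ← 3 ← 1 ← 0 ← 10
So the card now at position 15 started at position 10.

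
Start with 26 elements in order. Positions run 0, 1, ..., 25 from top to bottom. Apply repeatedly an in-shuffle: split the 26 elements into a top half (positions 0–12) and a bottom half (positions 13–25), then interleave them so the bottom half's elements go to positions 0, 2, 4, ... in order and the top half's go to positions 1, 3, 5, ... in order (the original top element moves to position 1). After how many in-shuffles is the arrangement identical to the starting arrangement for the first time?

18

The in-shuffle permutes the 26 positions with cycle lengths [2, 6, 18].
Every element is home exactly when every cycle has completed a whole number of laps, i.e. after lcm(2, 6, 18) = 18 in-shuffles.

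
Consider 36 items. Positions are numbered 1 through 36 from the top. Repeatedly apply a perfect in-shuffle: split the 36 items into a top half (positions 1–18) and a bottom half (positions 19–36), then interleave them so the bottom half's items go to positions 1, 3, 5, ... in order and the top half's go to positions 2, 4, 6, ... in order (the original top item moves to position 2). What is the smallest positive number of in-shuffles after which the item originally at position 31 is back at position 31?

36

Follow position 31 under repeated in-shuffles:
31 → 25 → 13 → 26 → 15 → 30 → 23 → 9 → ... → 31 (length 36)
It first returns after 36 in-shuffles.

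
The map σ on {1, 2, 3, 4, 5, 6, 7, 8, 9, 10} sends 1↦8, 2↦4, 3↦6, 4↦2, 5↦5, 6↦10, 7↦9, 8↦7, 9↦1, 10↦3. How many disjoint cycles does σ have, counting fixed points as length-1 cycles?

4

Cycle decomposition: (1 8 7 9) (2 4) (3 6 10) (5).
4 cycles.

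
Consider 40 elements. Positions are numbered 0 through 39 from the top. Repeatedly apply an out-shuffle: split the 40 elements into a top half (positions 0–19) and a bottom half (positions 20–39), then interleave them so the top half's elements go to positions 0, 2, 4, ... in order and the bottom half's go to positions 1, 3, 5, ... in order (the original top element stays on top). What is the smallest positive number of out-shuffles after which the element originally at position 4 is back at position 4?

Follow position 4 under repeated out-shuffles:
4 → 8 → 16 → 32 → 25 → 11 → 22 → 5 → 10 → 20 → 1 → 2 → 4
It first returns after 12 out-shuffles.

12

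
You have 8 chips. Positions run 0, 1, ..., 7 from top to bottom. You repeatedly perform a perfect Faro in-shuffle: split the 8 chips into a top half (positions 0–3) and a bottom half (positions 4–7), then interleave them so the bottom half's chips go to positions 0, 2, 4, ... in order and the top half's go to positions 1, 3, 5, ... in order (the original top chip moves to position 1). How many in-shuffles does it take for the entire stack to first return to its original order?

The in-shuffle permutes the 8 positions with cycle lengths [2, 6].
Every chip is home exactly when every cycle has completed a whole number of laps, i.e. after lcm(2, 6) = 6 in-shuffles.

6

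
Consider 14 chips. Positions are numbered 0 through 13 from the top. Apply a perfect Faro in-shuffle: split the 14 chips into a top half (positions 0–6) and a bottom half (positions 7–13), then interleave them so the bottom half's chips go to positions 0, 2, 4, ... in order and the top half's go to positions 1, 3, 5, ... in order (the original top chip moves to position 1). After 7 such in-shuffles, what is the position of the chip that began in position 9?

4

Track the chip's position through each in-shuffle:
9 → 4 → 9 → 4 → 9 → 4 → 9 → 4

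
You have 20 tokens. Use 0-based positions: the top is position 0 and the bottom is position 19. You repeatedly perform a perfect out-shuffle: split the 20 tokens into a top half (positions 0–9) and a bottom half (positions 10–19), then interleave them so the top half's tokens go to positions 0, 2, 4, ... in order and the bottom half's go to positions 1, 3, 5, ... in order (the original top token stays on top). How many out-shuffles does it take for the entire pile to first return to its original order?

18

The out-shuffle permutes the 20 positions with cycle lengths [1, 1, 18].
Every token is home exactly when every cycle has completed a whole number of laps, i.e. after lcm(1, 18) = 18 out-shuffles.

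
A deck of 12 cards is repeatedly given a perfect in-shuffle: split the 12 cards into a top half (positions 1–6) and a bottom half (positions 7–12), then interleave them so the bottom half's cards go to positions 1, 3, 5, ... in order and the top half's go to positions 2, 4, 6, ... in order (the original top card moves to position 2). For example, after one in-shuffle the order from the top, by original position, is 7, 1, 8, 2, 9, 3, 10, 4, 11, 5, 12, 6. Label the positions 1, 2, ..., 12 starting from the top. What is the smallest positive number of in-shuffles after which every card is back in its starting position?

12

The in-shuffle permutes the 12 positions with cycle lengths [12].
Every card is home exactly when every cycle has completed a whole number of laps, i.e. after lcm(12) = 12 in-shuffles.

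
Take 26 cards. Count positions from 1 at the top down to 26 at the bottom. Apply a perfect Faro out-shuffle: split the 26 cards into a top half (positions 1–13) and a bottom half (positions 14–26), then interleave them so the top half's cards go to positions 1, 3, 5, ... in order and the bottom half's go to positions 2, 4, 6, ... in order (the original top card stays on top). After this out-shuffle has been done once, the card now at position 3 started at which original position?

2

Work backwards from position 3, undoing one out-shuffle at a time:
3 ← 2
So the card now at position 3 started at position 2.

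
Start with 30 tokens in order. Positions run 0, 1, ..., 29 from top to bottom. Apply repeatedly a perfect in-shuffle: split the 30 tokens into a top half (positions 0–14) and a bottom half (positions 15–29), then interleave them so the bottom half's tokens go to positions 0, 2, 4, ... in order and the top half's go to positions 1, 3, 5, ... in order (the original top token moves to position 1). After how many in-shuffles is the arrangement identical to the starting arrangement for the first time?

The in-shuffle permutes the 30 positions with cycle lengths [5, 5, 5, 5, 5, 5].
Every token is home exactly when every cycle has completed a whole number of laps, i.e. after lcm(5) = 5 in-shuffles.

5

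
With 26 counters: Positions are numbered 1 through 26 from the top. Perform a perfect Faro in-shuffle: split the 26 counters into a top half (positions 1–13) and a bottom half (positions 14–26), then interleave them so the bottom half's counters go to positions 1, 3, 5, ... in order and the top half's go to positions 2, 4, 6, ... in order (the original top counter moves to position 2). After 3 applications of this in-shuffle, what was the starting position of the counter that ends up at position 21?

Work backwards from position 21, undoing one in-shuffle at a time:
21 ← 24 ← 12 ← 6
So the counter now at position 21 started at position 6.

6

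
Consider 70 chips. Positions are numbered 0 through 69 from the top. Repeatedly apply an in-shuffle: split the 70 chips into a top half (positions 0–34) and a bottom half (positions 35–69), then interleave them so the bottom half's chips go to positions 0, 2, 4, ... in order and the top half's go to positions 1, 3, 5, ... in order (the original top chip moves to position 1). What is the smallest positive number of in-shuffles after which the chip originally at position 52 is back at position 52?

35

Follow position 52 under repeated in-shuffles:
52 → 34 → 69 → 68 → 66 → 62 → 54 → 38 → ... → 52 (length 35)
It first returns after 35 in-shuffles.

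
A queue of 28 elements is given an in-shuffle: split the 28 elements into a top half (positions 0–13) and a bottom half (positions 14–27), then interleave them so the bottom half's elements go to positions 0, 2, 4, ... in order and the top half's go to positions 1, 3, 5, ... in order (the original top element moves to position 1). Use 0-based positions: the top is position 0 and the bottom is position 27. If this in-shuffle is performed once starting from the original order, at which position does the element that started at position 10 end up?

21

Track the element's position through each in-shuffle:
10 → 21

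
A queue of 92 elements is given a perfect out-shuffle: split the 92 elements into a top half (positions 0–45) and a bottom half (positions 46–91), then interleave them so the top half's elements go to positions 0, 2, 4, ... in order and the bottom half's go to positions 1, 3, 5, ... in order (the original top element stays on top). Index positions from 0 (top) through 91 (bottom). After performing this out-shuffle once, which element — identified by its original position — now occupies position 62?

Work backwards from position 62, undoing one out-shuffle at a time:
62 ← 31
So the element now at position 62 started at position 31.

31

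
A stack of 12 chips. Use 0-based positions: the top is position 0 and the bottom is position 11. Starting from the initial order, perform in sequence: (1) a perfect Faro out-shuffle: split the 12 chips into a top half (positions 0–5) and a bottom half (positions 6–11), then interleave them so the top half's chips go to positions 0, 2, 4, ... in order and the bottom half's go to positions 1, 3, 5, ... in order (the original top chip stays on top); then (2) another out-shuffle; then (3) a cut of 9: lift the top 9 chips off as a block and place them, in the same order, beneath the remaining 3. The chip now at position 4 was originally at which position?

Undo the operations in reverse order, starting from position 4:
  undo op 3 (cut 9): 4 ← 1
  undo op 2 (out-shuffle, from bottom half): 1 ← 6
  undo op 1 (out-shuffle, from top half): 6 ← 3
So the chip at position 4 came from original position 3.

3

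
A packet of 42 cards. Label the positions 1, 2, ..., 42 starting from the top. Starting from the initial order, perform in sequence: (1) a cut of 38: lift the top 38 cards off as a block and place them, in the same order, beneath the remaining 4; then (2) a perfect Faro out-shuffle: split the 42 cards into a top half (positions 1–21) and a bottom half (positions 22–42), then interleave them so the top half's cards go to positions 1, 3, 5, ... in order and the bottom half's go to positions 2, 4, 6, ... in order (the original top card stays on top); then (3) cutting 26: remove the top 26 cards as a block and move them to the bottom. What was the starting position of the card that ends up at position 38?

Undo the operations in reverse order, starting from position 38:
  undo op 3 (cut 26): 38 ← 22
  undo op 2 (out-shuffle, from bottom half): 22 ← 32
  undo op 1 (cut 38): 32 ← 28
So the card at position 38 came from original position 28.

28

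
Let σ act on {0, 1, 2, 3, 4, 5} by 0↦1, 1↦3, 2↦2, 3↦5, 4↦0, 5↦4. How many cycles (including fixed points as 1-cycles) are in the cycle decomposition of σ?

2

Cycle decomposition: (0 1 3 5 4) (2).
2 cycles.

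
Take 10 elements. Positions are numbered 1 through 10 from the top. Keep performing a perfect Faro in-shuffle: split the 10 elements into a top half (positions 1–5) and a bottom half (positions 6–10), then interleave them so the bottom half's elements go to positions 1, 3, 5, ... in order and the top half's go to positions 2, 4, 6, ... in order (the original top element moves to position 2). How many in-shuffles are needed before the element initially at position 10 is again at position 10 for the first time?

10

Follow position 10 under repeated in-shuffles:
10 → 9 → 7 → 3 → 6 → 1 → 2 → 4 → 8 → 5 → 10
It first returns after 10 in-shuffles.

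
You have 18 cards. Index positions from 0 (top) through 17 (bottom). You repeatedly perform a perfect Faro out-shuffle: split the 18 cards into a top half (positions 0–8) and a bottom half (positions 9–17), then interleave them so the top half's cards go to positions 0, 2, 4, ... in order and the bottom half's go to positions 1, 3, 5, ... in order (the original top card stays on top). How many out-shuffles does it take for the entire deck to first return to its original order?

The out-shuffle permutes the 18 positions with cycle lengths [1, 1, 8, 8].
Every card is home exactly when every cycle has completed a whole number of laps, i.e. after lcm(1, 8) = 8 out-shuffles.

8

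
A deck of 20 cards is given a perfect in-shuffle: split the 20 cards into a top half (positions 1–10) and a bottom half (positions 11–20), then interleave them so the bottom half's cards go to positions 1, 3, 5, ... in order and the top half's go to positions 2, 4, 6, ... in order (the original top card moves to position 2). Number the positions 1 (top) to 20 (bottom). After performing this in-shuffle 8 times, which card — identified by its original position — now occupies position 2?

11

Work backwards from position 2, undoing one in-shuffle at a time:
2 ← 1 ← 11 ← 16 ← 8 ← 4 ← 2 ← 1 ← 11
So the card now at position 2 started at position 11.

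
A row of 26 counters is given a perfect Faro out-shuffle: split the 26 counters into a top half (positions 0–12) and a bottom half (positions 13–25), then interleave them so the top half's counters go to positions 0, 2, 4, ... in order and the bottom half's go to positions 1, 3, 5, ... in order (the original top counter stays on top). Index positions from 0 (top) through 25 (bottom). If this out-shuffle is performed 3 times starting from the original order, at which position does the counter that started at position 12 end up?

21

Track the counter's position through each out-shuffle:
12 → 24 → 23 → 21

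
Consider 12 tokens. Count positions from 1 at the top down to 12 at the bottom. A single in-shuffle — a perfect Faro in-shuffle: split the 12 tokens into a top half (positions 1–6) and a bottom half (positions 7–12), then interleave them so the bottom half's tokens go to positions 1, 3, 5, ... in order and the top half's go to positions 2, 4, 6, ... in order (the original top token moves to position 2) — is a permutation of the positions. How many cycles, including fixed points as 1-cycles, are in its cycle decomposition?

1

Trace each unvisited position around until it returns:
(1 2 4 8 3 6 ... len 12)
1 cycle in total.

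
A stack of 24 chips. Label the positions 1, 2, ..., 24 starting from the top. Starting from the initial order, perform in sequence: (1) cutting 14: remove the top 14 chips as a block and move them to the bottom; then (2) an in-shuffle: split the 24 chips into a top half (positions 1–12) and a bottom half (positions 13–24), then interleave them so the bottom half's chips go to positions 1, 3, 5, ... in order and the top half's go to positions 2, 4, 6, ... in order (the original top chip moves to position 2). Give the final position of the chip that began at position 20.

Track the chip from position 20 forward through each operation:
  after op 1 (cut 14): 20 → 6
  after op 2 (in-shuffle): 6 → 12

12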